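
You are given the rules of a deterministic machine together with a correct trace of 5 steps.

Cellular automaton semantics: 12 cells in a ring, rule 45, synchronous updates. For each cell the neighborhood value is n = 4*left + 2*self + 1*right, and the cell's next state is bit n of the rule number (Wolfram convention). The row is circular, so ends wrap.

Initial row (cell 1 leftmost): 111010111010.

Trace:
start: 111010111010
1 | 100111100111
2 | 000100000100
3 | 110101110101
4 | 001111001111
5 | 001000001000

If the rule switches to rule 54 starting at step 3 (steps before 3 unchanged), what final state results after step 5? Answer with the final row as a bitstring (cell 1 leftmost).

(re-executing steps 3..5 under rule 54; state before step 3: 000100000100)
3 | 001110001110
4 | 010001010001
5 | 111011111011

111011111011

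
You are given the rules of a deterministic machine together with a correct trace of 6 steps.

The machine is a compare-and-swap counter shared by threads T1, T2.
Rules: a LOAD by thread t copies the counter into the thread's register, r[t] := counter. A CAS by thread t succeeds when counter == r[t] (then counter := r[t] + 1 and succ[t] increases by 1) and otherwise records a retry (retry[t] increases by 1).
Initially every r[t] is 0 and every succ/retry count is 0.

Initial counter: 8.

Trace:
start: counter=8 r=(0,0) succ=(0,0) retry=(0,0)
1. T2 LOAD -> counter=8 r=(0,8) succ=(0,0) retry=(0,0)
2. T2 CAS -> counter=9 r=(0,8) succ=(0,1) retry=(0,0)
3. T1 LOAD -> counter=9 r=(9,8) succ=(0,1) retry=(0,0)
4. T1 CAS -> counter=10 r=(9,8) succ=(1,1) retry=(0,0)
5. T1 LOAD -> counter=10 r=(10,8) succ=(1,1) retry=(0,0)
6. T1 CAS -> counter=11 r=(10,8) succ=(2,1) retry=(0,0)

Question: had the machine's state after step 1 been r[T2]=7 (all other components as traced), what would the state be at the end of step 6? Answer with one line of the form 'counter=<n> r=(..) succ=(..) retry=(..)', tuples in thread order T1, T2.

counter=10 r=(9,7) succ=(2,0) retry=(0,1)

state after step 1 := counter=8 r=(0,7) succ=(0,0) retry=(0,0)
2. T2 CAS -> counter=8 r=(0,7) succ=(0,0) retry=(0,1)
3. T1 LOAD -> counter=8 r=(8,7) succ=(0,0) retry=(0,1)
4. T1 CAS -> counter=9 r=(8,7) succ=(1,0) retry=(0,1)
5. T1 LOAD -> counter=9 r=(9,7) succ=(1,0) retry=(0,1)
6. T1 CAS -> counter=10 r=(9,7) succ=(2,0) retry=(0,1)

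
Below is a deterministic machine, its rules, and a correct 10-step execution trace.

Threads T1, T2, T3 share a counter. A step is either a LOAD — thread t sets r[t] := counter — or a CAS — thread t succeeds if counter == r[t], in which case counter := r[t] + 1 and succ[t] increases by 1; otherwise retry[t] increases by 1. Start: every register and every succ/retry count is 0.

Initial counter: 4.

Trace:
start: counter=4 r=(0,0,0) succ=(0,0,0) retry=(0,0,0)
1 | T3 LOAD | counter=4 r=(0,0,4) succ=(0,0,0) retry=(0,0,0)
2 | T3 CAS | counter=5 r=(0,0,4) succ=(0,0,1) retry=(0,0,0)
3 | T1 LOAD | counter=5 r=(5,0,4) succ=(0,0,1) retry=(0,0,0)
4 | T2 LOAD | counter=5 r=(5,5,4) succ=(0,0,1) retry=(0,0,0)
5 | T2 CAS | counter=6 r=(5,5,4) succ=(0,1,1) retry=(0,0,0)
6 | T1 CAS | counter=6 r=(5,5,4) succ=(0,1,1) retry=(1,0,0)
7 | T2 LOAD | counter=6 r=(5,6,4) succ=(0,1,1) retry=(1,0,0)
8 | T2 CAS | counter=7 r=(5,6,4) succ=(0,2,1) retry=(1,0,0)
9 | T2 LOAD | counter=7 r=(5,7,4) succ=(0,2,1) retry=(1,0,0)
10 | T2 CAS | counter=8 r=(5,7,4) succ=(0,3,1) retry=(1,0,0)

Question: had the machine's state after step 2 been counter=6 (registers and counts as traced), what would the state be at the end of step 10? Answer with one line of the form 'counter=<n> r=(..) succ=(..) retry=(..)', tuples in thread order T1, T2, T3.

state after step 2 := counter=6 r=(0,0,4) succ=(0,0,1) retry=(0,0,0)
3 | T1 LOAD | counter=6 r=(6,0,4) succ=(0,0,1) retry=(0,0,0)
4 | T2 LOAD | counter=6 r=(6,6,4) succ=(0,0,1) retry=(0,0,0)
5 | T2 CAS | counter=7 r=(6,6,4) succ=(0,1,1) retry=(0,0,0)
6 | T1 CAS | counter=7 r=(6,6,4) succ=(0,1,1) retry=(1,0,0)
7 | T2 LOAD | counter=7 r=(6,7,4) succ=(0,1,1) retry=(1,0,0)
8 | T2 CAS | counter=8 r=(6,7,4) succ=(0,2,1) retry=(1,0,0)
9 | T2 LOAD | counter=8 r=(6,8,4) succ=(0,2,1) retry=(1,0,0)
10 | T2 CAS | counter=9 r=(6,8,4) succ=(0,3,1) retry=(1,0,0)

counter=9 r=(6,8,4) succ=(0,3,1) retry=(1,0,0)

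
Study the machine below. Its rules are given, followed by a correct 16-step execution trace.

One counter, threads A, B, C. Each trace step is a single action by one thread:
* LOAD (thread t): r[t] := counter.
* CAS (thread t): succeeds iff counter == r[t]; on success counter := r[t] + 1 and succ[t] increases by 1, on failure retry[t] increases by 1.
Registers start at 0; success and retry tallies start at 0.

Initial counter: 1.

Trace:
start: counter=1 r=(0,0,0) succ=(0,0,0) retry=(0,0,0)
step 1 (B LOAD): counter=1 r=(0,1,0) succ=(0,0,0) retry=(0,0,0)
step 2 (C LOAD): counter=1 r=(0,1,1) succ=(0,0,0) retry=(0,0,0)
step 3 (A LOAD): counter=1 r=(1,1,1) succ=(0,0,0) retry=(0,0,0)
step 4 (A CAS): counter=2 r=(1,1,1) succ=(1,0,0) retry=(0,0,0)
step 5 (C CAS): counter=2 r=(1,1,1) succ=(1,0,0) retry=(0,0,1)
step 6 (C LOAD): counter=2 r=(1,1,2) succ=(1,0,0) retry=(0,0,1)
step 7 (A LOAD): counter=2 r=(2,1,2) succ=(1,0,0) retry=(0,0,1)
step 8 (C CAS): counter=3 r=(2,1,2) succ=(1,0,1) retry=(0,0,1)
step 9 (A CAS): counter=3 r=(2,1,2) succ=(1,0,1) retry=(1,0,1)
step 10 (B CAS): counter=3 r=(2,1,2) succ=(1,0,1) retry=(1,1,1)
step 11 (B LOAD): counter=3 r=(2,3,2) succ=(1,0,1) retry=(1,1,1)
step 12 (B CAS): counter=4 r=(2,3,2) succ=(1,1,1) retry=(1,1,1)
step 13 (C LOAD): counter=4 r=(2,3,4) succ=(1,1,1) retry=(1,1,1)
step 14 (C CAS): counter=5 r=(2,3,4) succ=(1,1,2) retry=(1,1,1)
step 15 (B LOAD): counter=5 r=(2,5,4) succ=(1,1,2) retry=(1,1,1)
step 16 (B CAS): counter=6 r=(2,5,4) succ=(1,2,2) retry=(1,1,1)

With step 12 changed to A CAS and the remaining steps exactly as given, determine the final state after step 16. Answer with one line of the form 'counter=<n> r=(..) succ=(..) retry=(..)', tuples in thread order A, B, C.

(re-executing from step 12 with the substitution; state before step 12: counter=3 r=(2,3,2) succ=(1,0,1) retry=(1,1,1))
step 12 (A CAS): counter=3 r=(2,3,2) succ=(1,0,1) retry=(2,1,1)
step 13 (C LOAD): counter=3 r=(2,3,3) succ=(1,0,1) retry=(2,1,1)
step 14 (C CAS): counter=4 r=(2,3,3) succ=(1,0,2) retry=(2,1,1)
step 15 (B LOAD): counter=4 r=(2,4,3) succ=(1,0,2) retry=(2,1,1)
step 16 (B CAS): counter=5 r=(2,4,3) succ=(1,1,2) retry=(2,1,1)

counter=5 r=(2,4,3) succ=(1,1,2) retry=(2,1,1)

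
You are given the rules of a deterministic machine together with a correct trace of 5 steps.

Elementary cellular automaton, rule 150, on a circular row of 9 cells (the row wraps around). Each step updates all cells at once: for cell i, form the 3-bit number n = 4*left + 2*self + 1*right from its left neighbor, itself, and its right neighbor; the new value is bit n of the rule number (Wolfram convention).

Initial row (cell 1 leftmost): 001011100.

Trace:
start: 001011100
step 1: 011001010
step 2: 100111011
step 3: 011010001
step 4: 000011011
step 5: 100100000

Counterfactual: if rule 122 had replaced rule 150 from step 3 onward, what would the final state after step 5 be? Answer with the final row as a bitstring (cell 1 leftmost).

(re-executing steps 3..5 under rule 122; state before step 3: 100111011)
step 3: 111101110
step 4: 100111011
step 5: 111101110

111101110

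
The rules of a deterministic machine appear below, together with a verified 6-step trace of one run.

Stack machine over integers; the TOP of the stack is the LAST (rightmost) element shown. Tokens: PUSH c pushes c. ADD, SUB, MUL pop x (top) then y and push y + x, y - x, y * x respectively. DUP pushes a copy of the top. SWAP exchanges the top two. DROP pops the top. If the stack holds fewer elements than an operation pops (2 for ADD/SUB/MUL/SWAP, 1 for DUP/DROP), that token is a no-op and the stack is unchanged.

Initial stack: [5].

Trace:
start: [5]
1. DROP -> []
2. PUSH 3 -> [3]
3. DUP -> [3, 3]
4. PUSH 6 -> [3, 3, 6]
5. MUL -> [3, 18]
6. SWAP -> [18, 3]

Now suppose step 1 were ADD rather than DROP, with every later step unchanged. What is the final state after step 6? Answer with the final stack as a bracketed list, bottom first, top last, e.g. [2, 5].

[5, 18, 3]

(re-executing from step 1 with the substitution; state before step 1: [5])
1. ADD -> [5]
2. PUSH 3 -> [5, 3]
3. DUP -> [5, 3, 3]
4. PUSH 6 -> [5, 3, 3, 6]
5. MUL -> [5, 3, 18]
6. SWAP -> [5, 18, 3]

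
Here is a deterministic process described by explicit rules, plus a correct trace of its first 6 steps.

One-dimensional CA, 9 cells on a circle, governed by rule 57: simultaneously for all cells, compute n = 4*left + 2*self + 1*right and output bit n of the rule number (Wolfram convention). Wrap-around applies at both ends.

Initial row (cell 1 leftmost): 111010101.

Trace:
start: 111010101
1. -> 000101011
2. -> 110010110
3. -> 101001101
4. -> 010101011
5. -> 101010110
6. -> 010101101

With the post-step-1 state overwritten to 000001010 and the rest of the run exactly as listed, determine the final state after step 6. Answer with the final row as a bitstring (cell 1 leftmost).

010010011

state after step 1 := 000001010
2. -> 111100101
3. -> 000010011
4. -> 111001010
5. -> 100100101
6. -> 010010011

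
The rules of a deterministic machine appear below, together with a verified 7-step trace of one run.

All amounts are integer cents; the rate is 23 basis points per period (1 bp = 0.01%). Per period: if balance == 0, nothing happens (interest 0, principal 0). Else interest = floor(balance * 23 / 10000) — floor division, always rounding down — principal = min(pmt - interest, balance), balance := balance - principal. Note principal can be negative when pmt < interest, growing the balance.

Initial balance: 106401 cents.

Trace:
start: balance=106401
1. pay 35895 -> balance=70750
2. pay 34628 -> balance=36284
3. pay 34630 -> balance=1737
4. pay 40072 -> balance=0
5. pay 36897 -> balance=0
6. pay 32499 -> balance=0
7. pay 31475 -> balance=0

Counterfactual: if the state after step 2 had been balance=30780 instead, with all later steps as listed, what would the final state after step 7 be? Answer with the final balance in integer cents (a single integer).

state after step 2 := balance=30780
3. pay 34630 -> balance=0
4. pay 40072 -> balance=0
5. pay 36897 -> balance=0
6. pay 32499 -> balance=0
7. pay 31475 -> balance=0

0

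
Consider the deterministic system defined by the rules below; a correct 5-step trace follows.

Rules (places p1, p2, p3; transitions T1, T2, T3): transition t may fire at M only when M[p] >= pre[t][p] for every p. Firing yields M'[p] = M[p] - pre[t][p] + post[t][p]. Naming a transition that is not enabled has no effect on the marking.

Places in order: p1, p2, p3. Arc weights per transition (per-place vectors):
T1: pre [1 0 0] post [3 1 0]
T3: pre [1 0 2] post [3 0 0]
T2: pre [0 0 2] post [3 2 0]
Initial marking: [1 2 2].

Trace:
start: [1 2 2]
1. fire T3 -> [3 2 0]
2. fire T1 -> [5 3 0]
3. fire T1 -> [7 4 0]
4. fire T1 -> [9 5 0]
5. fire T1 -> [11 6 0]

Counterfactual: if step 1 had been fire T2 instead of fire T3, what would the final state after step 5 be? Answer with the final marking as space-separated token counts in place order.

(re-executing from step 1 with the substitution; state before step 1: [1 2 2])
1. fire T2 -> [4 4 0]
2. fire T1 -> [6 5 0]
3. fire T1 -> [8 6 0]
4. fire T1 -> [10 7 0]
5. fire T1 -> [12 8 0]

12 8 0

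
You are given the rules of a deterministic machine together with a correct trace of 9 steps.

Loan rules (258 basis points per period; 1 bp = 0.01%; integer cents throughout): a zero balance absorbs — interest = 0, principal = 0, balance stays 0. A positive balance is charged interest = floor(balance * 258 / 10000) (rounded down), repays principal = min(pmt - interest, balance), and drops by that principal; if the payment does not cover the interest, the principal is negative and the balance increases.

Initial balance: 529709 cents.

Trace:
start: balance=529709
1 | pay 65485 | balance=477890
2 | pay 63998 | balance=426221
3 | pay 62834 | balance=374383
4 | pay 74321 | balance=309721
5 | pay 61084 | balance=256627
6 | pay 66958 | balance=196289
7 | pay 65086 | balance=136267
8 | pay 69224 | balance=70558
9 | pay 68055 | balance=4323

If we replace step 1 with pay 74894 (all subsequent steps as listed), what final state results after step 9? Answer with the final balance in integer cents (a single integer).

0

(re-executing from step 1 with the substitution; state before step 1: balance=529709)
1 | pay 74894 | balance=468481
2 | pay 63998 | balance=416569
3 | pay 62834 | balance=364482
4 | pay 74321 | balance=299564
5 | pay 61084 | balance=246208
6 | pay 66958 | balance=185602
7 | pay 65086 | balance=125304
8 | pay 69224 | balance=59312
9 | pay 68055 | balance=0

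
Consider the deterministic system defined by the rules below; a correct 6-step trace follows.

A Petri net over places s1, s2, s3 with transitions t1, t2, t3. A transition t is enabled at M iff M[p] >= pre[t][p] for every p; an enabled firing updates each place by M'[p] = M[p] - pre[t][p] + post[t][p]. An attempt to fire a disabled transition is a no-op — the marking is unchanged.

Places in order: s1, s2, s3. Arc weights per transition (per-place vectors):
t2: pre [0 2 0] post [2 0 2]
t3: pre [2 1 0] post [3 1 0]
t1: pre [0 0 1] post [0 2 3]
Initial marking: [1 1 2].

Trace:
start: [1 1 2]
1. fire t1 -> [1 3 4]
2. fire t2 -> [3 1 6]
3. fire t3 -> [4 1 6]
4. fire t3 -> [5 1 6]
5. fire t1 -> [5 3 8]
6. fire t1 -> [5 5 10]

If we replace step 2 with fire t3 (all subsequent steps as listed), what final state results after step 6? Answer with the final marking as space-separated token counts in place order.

(re-executing from step 2 with the substitution; state before step 2: [1 3 4])
2. fire t3 -> [1 3 4]
3. fire t3 -> [1 3 4]
4. fire t3 -> [1 3 4]
5. fire t1 -> [1 5 6]
6. fire t1 -> [1 7 8]

1 7 8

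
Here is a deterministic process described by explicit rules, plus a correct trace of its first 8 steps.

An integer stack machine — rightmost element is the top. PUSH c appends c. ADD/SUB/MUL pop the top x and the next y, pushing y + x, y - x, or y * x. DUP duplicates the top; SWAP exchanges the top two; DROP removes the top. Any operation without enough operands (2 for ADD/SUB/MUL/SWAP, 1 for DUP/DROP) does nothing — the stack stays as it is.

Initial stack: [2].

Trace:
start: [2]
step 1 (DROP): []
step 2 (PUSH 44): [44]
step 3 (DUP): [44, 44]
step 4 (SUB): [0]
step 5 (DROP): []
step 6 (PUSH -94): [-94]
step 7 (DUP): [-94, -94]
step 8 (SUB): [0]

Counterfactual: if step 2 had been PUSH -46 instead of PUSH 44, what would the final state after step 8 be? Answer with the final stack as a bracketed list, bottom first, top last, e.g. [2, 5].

(re-executing from step 2 with the substitution; state before step 2: [])
step 2 (PUSH -46): [-46]
step 3 (DUP): [-46, -46]
step 4 (SUB): [0]
step 5 (DROP): []
step 6 (PUSH -94): [-94]
step 7 (DUP): [-94, -94]
step 8 (SUB): [0]

[0]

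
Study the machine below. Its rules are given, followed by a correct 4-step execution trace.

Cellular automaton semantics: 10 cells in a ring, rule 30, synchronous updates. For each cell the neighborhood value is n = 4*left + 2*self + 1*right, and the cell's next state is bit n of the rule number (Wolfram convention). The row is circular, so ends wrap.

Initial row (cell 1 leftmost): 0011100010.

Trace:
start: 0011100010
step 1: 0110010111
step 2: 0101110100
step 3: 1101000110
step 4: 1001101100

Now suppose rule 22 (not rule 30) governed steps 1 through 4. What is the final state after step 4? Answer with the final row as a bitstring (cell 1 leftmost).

1100011101

(re-executing steps 1..4 under rule 22; state before step 1: 0011100010)
step 1: 0100010111
step 2: 0110110000
step 3: 1000001000
step 4: 1100011101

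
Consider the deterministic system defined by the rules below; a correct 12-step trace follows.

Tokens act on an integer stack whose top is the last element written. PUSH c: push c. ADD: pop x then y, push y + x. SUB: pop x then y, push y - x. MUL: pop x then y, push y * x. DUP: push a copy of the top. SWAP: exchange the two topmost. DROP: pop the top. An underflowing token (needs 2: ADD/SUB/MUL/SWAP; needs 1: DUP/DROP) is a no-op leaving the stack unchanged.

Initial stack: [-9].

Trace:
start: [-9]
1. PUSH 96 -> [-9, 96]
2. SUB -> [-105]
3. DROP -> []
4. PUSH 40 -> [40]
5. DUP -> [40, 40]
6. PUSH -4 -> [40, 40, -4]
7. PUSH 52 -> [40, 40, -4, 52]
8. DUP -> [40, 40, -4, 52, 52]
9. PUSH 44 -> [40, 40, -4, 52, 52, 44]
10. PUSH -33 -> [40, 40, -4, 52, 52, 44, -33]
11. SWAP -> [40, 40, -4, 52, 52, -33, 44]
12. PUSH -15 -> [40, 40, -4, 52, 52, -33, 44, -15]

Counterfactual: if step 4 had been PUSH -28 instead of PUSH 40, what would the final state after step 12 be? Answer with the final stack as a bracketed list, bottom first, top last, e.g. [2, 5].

(re-executing from step 4 with the substitution; state before step 4: [])
4. PUSH -28 -> [-28]
5. DUP -> [-28, -28]
6. PUSH -4 -> [-28, -28, -4]
7. PUSH 52 -> [-28, -28, -4, 52]
8. DUP -> [-28, -28, -4, 52, 52]
9. PUSH 44 -> [-28, -28, -4, 52, 52, 44]
10. PUSH -33 -> [-28, -28, -4, 52, 52, 44, -33]
11. SWAP -> [-28, -28, -4, 52, 52, -33, 44]
12. PUSH -15 -> [-28, -28, -4, 52, 52, -33, 44, -15]

[-28, -28, -4, 52, 52, -33, 44, -15]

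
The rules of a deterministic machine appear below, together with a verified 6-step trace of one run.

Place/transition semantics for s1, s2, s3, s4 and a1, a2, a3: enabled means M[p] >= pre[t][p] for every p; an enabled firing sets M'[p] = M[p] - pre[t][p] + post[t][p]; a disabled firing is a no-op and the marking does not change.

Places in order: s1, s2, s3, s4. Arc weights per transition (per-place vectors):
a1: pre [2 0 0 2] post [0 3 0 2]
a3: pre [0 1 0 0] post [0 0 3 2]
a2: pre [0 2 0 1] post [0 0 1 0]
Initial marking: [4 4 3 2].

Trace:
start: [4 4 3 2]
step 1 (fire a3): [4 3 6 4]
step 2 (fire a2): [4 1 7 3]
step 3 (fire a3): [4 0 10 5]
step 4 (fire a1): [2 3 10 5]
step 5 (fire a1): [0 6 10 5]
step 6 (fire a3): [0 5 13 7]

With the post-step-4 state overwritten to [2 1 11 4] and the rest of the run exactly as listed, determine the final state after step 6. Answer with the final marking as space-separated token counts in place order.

0 3 14 6

state after step 4 := [2 1 11 4]
step 5 (fire a1): [0 4 11 4]
step 6 (fire a3): [0 3 14 6]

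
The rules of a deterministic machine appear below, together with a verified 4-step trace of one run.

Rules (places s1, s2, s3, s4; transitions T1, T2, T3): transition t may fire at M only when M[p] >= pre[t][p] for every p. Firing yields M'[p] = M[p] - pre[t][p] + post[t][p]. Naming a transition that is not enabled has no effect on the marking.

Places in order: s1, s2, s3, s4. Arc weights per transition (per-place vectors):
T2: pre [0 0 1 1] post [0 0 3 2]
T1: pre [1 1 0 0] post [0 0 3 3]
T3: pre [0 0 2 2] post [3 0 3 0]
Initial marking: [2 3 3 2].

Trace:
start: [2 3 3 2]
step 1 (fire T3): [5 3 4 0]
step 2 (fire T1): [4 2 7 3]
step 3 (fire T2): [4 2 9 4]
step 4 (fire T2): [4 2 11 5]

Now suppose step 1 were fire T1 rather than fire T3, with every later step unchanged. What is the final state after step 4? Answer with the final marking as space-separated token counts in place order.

0 1 13 10

(re-executing from step 1 with the substitution; state before step 1: [2 3 3 2])
step 1 (fire T1): [1 2 6 5]
step 2 (fire T1): [0 1 9 8]
step 3 (fire T2): [0 1 11 9]
step 4 (fire T2): [0 1 13 10]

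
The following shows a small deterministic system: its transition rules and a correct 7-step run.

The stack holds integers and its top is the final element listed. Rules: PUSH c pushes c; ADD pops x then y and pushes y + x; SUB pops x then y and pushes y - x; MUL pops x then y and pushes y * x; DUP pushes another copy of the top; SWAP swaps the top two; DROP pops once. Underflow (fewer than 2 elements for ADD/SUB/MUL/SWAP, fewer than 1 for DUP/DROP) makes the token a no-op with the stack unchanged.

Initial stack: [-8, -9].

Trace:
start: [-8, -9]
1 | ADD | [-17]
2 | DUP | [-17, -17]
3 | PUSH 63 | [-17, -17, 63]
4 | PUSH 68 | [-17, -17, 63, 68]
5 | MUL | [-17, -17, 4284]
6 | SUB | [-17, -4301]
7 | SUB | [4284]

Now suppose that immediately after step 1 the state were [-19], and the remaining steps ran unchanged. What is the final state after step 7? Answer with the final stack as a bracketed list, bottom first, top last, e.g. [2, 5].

state after step 1 := [-19]
2 | DUP | [-19, -19]
3 | PUSH 63 | [-19, -19, 63]
4 | PUSH 68 | [-19, -19, 63, 68]
5 | MUL | [-19, -19, 4284]
6 | SUB | [-19, -4303]
7 | SUB | [4284]

[4284]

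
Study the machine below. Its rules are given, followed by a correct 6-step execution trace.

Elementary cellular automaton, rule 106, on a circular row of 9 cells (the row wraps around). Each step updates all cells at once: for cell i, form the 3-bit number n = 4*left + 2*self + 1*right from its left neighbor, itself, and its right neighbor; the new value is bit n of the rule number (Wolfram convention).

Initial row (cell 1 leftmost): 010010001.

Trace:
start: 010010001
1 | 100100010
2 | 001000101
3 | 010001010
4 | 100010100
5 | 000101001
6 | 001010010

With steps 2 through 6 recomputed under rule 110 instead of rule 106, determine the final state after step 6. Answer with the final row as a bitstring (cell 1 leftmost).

(re-executing steps 2..6 under rule 110; state before step 2: 100100010)
2 | 101100111
3 | 111101100
4 | 100111101
5 | 101100111
6 | 111101100

111101100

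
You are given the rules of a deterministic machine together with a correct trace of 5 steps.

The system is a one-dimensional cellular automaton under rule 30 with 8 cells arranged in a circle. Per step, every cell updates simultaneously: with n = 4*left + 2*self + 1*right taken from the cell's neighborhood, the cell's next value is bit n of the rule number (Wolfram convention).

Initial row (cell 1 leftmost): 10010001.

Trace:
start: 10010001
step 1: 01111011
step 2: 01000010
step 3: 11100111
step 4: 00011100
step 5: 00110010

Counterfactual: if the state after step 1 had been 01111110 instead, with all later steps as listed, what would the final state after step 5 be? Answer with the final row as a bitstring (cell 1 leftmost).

10000100

state after step 1 := 01111110
step 2: 11000001
step 3: 00100011
step 4: 11110110
step 5: 10000100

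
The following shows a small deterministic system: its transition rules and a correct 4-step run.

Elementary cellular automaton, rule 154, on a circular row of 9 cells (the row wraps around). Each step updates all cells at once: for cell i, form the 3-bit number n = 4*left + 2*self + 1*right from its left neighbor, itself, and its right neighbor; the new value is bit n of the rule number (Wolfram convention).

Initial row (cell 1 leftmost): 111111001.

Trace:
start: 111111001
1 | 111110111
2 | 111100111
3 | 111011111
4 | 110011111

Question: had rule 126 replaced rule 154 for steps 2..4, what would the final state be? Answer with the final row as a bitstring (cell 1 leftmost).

001111111

(re-executing steps 2..4 under rule 126; state before step 2: 111110111)
2 | 000011100
3 | 000110110
4 | 001111111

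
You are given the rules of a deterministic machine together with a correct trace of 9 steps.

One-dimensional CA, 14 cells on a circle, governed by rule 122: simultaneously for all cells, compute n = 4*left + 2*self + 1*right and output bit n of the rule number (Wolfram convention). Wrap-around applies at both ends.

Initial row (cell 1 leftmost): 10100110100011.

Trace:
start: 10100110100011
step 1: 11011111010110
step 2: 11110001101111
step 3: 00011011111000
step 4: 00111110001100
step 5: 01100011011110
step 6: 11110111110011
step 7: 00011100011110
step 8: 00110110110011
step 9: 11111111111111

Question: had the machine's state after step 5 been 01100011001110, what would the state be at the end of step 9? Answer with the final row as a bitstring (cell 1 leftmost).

state after step 5 := 01100011001110
step 6: 11110111111011
step 7: 00011100001110
step 8: 00110110011011
step 9: 11111111111111

11111111111111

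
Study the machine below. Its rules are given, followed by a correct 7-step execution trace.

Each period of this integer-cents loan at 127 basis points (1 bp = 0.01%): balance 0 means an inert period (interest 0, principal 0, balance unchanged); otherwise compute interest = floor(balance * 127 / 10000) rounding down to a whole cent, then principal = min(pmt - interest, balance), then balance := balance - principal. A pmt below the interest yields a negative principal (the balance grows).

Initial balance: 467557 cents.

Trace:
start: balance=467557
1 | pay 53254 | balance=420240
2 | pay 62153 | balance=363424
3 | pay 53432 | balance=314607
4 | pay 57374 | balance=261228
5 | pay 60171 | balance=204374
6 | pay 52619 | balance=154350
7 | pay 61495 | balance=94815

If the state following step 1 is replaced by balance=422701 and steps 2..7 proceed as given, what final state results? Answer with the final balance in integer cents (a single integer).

97470

state after step 1 := balance=422701
2 | pay 62153 | balance=365916
3 | pay 53432 | balance=317131
4 | pay 57374 | balance=263784
5 | pay 60171 | balance=206963
6 | pay 52619 | balance=156972
7 | pay 61495 | balance=97470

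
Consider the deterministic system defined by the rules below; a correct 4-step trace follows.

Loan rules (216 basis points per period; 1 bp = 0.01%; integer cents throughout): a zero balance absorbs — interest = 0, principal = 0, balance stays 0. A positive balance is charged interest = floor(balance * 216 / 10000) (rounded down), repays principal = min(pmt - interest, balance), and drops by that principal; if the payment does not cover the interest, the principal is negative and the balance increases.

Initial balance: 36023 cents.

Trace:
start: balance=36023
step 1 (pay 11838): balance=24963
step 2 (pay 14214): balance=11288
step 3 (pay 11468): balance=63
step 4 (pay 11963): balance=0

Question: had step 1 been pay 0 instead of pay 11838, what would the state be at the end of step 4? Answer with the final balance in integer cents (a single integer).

(re-executing from step 1 with the substitution; state before step 1: balance=36023)
step 1 (pay 0): balance=36801
step 2 (pay 14214): balance=23381
step 3 (pay 11468): balance=12418
step 4 (pay 11963): balance=723

723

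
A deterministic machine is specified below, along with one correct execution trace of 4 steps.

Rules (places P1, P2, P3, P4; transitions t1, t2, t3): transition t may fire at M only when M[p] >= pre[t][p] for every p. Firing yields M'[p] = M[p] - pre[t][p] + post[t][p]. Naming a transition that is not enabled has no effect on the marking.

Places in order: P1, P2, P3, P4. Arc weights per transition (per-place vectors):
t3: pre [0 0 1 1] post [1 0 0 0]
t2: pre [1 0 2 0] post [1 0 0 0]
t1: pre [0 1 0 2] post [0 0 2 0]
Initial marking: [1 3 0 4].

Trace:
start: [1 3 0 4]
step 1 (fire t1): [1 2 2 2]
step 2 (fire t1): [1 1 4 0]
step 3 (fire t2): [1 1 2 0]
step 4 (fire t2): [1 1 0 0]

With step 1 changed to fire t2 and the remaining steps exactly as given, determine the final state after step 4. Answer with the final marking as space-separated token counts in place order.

1 2 0 2

(re-executing from step 1 with the substitution; state before step 1: [1 3 0 4])
step 1 (fire t2): [1 3 0 4]
step 2 (fire t1): [1 2 2 2]
step 3 (fire t2): [1 2 0 2]
step 4 (fire t2): [1 2 0 2]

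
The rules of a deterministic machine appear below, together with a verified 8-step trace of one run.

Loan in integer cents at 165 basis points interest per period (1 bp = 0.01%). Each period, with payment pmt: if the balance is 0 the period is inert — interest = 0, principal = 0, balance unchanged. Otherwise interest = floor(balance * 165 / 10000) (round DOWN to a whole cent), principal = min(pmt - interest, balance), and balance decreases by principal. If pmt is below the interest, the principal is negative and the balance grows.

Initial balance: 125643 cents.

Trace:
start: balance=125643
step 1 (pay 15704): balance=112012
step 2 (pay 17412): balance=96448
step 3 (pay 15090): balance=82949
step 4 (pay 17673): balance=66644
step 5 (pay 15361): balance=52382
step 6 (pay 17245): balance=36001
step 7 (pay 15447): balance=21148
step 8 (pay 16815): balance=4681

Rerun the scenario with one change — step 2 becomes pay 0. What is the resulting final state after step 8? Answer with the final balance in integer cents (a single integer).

(re-executing from step 2 with the substitution; state before step 2: balance=112012)
step 2 (pay 0): balance=113860
step 3 (pay 15090): balance=100648
step 4 (pay 17673): balance=84635
step 5 (pay 15361): balance=70670
step 6 (pay 17245): balance=54591
step 7 (pay 15447): balance=40044
step 8 (pay 16815): balance=23889

23889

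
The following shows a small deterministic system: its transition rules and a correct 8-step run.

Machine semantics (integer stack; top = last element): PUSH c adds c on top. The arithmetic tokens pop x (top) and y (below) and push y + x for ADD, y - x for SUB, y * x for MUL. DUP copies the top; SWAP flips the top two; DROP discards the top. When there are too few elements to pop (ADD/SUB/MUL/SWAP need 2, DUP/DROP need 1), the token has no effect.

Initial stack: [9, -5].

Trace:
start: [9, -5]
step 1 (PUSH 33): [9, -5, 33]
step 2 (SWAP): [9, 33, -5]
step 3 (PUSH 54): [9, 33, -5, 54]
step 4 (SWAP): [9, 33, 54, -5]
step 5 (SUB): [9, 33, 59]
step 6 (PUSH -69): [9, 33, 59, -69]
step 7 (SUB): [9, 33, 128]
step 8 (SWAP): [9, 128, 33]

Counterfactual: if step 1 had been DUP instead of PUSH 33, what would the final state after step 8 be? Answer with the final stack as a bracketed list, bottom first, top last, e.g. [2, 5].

[9, 128, -5]

(re-executing from step 1 with the substitution; state before step 1: [9, -5])
step 1 (DUP): [9, -5, -5]
step 2 (SWAP): [9, -5, -5]
step 3 (PUSH 54): [9, -5, -5, 54]
step 4 (SWAP): [9, -5, 54, -5]
step 5 (SUB): [9, -5, 59]
step 6 (PUSH -69): [9, -5, 59, -69]
step 7 (SUB): [9, -5, 128]
step 8 (SWAP): [9, 128, -5]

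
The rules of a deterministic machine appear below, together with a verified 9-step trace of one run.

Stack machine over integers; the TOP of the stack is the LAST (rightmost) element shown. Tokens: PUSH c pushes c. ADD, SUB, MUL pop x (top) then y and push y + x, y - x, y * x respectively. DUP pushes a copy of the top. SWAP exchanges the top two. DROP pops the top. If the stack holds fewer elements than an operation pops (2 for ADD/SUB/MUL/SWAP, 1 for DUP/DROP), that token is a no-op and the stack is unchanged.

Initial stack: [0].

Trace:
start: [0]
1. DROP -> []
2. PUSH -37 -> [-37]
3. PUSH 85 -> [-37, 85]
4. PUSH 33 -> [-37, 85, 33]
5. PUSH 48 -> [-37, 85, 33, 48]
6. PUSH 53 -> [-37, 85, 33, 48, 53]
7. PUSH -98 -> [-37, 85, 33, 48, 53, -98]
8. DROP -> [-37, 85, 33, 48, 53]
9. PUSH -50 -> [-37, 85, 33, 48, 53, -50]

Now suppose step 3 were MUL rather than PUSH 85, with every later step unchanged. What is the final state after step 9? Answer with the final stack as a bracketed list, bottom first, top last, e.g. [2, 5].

(re-executing from step 3 with the substitution; state before step 3: [-37])
3. MUL -> [-37]
4. PUSH 33 -> [-37, 33]
5. PUSH 48 -> [-37, 33, 48]
6. PUSH 53 -> [-37, 33, 48, 53]
7. PUSH -98 -> [-37, 33, 48, 53, -98]
8. DROP -> [-37, 33, 48, 53]
9. PUSH -50 -> [-37, 33, 48, 53, -50]

[-37, 33, 48, 53, -50]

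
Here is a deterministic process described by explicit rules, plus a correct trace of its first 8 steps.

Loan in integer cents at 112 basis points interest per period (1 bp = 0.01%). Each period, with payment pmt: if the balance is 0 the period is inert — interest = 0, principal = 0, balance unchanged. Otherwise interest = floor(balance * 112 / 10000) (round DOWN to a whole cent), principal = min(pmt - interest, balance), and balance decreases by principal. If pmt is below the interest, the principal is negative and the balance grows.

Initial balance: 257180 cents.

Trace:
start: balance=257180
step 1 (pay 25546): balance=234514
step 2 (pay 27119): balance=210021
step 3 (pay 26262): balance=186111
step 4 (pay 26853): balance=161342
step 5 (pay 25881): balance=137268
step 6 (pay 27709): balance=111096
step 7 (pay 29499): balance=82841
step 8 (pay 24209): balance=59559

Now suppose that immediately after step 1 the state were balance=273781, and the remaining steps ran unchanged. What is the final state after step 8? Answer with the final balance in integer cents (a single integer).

state after step 1 := balance=273781
step 2 (pay 27119): balance=249728
step 3 (pay 26262): balance=226262
step 4 (pay 26853): balance=201943
step 5 (pay 25881): balance=178323
step 6 (pay 27709): balance=152611
step 7 (pay 29499): balance=124821
step 8 (pay 24209): balance=102009

102009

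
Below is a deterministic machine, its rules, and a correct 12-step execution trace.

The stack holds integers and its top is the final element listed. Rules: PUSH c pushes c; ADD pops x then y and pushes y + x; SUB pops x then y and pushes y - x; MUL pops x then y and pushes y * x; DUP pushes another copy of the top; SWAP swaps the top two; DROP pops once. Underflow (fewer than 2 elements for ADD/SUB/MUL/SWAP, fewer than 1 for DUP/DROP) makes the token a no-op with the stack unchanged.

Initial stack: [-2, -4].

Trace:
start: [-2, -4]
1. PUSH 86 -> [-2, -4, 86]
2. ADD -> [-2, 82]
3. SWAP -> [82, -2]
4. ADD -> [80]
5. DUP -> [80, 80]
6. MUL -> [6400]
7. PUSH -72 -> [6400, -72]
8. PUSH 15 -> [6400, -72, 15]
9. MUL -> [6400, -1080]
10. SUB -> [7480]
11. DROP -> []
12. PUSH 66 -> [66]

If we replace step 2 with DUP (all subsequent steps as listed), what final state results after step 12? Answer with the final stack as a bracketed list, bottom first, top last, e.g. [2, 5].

[-2, -4, 66]

(re-executing from step 2 with the substitution; state before step 2: [-2, -4, 86])
2. DUP -> [-2, -4, 86, 86]
3. SWAP -> [-2, -4, 86, 86]
4. ADD -> [-2, -4, 172]
5. DUP -> [-2, -4, 172, 172]
6. MUL -> [-2, -4, 29584]
7. PUSH -72 -> [-2, -4, 29584, -72]
8. PUSH 15 -> [-2, -4, 29584, -72, 15]
9. MUL -> [-2, -4, 29584, -1080]
10. SUB -> [-2, -4, 30664]
11. DROP -> [-2, -4]
12. PUSH 66 -> [-2, -4, 66]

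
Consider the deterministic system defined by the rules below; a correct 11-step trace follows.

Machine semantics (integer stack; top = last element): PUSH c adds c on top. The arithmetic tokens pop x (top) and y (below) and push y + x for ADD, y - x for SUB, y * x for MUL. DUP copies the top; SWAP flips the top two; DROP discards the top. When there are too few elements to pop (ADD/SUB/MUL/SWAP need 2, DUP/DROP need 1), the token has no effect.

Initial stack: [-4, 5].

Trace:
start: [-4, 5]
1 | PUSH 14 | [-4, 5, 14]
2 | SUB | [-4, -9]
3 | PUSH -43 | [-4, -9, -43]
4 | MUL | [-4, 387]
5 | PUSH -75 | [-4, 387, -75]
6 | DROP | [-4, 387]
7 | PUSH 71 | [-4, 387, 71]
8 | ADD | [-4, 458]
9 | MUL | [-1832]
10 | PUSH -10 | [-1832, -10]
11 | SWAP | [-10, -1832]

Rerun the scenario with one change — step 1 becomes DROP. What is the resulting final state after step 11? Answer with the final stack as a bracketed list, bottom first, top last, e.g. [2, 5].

[-10, 243]

(re-executing from step 1 with the substitution; state before step 1: [-4, 5])
1 | DROP | [-4]
2 | SUB | [-4]
3 | PUSH -43 | [-4, -43]
4 | MUL | [172]
5 | PUSH -75 | [172, -75]
6 | DROP | [172]
7 | PUSH 71 | [172, 71]
8 | ADD | [243]
9 | MUL | [243]
10 | PUSH -10 | [243, -10]
11 | SWAP | [-10, 243]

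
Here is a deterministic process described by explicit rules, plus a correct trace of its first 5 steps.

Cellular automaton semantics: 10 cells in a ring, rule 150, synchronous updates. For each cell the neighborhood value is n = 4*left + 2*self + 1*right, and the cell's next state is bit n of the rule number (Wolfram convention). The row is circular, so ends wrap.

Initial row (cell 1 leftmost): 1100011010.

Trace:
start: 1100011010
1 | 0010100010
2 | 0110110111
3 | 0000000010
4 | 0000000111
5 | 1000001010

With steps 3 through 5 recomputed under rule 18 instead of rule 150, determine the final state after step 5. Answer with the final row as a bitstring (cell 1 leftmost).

(re-executing steps 3..5 under rule 18; state before step 3: 0110110111)
3 | 0000000000
4 | 0000000000
5 | 0000000000

0000000000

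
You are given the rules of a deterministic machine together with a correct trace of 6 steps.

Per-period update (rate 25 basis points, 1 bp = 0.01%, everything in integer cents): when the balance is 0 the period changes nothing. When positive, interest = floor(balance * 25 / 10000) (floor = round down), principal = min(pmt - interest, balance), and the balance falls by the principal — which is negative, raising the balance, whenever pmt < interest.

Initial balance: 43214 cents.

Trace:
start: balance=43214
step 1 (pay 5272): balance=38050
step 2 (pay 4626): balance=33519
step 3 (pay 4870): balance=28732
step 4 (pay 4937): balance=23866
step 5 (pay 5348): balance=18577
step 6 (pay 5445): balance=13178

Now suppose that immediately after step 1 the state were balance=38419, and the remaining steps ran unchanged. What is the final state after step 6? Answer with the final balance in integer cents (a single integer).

13552

state after step 1 := balance=38419
step 2 (pay 4626): balance=33889
step 3 (pay 4870): balance=29103
step 4 (pay 4937): balance=24238
step 5 (pay 5348): balance=18950
step 6 (pay 5445): balance=13552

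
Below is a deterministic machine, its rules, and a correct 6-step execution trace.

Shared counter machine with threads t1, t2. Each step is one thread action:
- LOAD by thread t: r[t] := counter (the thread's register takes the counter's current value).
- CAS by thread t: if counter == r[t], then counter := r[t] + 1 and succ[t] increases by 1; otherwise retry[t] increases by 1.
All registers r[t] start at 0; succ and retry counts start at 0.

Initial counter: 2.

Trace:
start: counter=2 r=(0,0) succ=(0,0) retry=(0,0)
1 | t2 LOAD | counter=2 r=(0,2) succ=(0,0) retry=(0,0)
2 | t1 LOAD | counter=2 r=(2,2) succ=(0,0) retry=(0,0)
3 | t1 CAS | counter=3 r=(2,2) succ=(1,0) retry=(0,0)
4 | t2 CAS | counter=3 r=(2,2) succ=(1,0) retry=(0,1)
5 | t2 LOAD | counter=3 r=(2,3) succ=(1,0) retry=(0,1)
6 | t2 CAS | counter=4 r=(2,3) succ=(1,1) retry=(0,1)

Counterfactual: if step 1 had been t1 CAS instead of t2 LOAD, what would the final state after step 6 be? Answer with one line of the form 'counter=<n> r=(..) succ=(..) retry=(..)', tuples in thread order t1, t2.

(re-executing from step 1 with the substitution; state before step 1: counter=2 r=(0,0) succ=(0,0) retry=(0,0))
1 | t1 CAS | counter=2 r=(0,0) succ=(0,0) retry=(1,0)
2 | t1 LOAD | counter=2 r=(2,0) succ=(0,0) retry=(1,0)
3 | t1 CAS | counter=3 r=(2,0) succ=(1,0) retry=(1,0)
4 | t2 CAS | counter=3 r=(2,0) succ=(1,0) retry=(1,1)
5 | t2 LOAD | counter=3 r=(2,3) succ=(1,0) retry=(1,1)
6 | t2 CAS | counter=4 r=(2,3) succ=(1,1) retry=(1,1)

counter=4 r=(2,3) succ=(1,1) retry=(1,1)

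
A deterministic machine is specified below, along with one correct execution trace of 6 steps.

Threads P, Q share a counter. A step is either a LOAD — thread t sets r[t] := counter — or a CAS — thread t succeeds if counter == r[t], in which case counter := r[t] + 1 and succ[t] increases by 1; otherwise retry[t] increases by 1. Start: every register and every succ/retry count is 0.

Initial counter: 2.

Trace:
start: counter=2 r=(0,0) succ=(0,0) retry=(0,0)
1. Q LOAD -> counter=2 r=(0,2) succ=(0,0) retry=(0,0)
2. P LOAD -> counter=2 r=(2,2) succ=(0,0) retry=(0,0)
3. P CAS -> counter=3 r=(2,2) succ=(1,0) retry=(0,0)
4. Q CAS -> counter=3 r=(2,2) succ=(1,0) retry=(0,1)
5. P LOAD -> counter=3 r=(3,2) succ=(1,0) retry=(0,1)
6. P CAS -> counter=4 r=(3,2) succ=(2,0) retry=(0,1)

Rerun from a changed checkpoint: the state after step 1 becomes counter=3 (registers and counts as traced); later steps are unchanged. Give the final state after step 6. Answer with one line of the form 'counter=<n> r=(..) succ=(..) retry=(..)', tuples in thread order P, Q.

counter=5 r=(4,2) succ=(2,0) retry=(0,1)

state after step 1 := counter=3 r=(0,2) succ=(0,0) retry=(0,0)
2. P LOAD -> counter=3 r=(3,2) succ=(0,0) retry=(0,0)
3. P CAS -> counter=4 r=(3,2) succ=(1,0) retry=(0,0)
4. Q CAS -> counter=4 r=(3,2) succ=(1,0) retry=(0,1)
5. P LOAD -> counter=4 r=(4,2) succ=(1,0) retry=(0,1)
6. P CAS -> counter=5 r=(4,2) succ=(2,0) retry=(0,1)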